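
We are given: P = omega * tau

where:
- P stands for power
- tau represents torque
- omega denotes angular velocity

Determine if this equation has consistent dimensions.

Yes

P (power) has dimensions [L^2 M T^-3].
tau (torque) has dimensions [L^2 M T^-2].
omega (angular velocity) has dimensions [T^-1].

Left side: [L^2 M T^-3]
Right side: [L^2 M T^-3]

Both sides have the same dimensions, so the equation is dimensionally consistent.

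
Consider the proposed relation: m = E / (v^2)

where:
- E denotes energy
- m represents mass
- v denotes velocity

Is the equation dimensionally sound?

Yes

E (energy) has dimensions [L^2 M T^-2].
m (mass) has dimensions [M].
v (velocity) has dimensions [L T^-1].

Left side: [M]
Right side: [M]

Both sides have the same dimensions, so the equation is dimensionally consistent.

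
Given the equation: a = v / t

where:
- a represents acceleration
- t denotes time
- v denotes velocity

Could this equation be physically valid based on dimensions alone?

Yes

a (acceleration) has dimensions [L T^-2].
t (time) has dimensions [T].
v (velocity) has dimensions [L T^-1].

Left side: [L T^-2]
Right side: [L T^-2]

Both sides have the same dimensions, so the equation is dimensionally consistent.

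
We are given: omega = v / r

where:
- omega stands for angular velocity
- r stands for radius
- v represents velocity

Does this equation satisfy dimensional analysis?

Yes

omega (angular velocity) has dimensions [T^-1].
r (radius) has dimensions [L].
v (velocity) has dimensions [L T^-1].

Left side: [T^-1]
Right side: [T^-1]

Both sides have the same dimensions, so the equation is dimensionally consistent.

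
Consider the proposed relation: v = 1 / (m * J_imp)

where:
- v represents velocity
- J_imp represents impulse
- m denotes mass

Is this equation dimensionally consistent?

No

v (velocity) has dimensions [L T^-1].
J_imp (impulse) has dimensions [L M T^-1].
m (mass) has dimensions [M].

Left side: [L T^-1]
Right side: [L^-1 M^-2 T]

The two sides have different dimensions, so the equation is NOT dimensionally consistent.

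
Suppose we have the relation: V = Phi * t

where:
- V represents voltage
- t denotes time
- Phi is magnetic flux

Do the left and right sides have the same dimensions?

No

V (voltage) has dimensions [I^-1 L^2 M T^-3].
t (time) has dimensions [T].
Phi (magnetic flux) has dimensions [I^-1 L^2 M T^-2].

Left side: [I^-1 L^2 M T^-3]
Right side: [I^-1 L^2 M T^-1]

The two sides have different dimensions, so the equation is NOT dimensionally consistent.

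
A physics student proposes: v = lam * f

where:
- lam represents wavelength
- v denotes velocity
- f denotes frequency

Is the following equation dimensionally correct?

Yes

lam (wavelength) has dimensions [L].
v (velocity) has dimensions [L T^-1].
f (frequency) has dimensions [T^-1].

Left side: [L T^-1]
Right side: [L T^-1]

Both sides have the same dimensions, so the equation is dimensionally consistent.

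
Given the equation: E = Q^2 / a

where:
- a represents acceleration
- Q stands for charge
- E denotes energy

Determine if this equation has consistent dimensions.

No

a (acceleration) has dimensions [L T^-2].
Q (charge) has dimensions [I T].
E (energy) has dimensions [L^2 M T^-2].

Left side: [L^2 M T^-2]
Right side: [I^2 L^-1 T^4]

The two sides have different dimensions, so the equation is NOT dimensionally consistent.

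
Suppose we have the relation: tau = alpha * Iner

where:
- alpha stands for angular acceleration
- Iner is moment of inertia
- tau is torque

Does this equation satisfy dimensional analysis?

Yes

alpha (angular acceleration) has dimensions [T^-2].
Iner (moment of inertia) has dimensions [L^2 M].
tau (torque) has dimensions [L^2 M T^-2].

Left side: [L^2 M T^-2]
Right side: [L^2 M T^-2]

Both sides have the same dimensions, so the equation is dimensionally consistent.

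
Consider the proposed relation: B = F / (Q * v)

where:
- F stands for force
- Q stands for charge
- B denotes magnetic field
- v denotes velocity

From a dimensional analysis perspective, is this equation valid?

Yes

F (force) has dimensions [L M T^-2].
Q (charge) has dimensions [I T].
B (magnetic field) has dimensions [I^-1 M T^-2].
v (velocity) has dimensions [L T^-1].

Left side: [I^-1 M T^-2]
Right side: [I^-1 M T^-2]

Both sides have the same dimensions, so the equation is dimensionally consistent.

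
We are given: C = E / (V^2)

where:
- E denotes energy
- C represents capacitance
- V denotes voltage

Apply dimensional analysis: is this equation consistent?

Yes

E (energy) has dimensions [L^2 M T^-2].
C (capacitance) has dimensions [I^2 L^-2 M^-1 T^4].
V (voltage) has dimensions [I^-1 L^2 M T^-3].

Left side: [I^2 L^-2 M^-1 T^4]
Right side: [I^2 L^-2 M^-1 T^4]

Both sides have the same dimensions, so the equation is dimensionally consistent.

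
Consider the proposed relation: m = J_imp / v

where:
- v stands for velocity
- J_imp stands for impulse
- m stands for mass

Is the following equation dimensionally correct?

Yes

v (velocity) has dimensions [L T^-1].
J_imp (impulse) has dimensions [L M T^-1].
m (mass) has dimensions [M].

Left side: [M]
Right side: [M]

Both sides have the same dimensions, so the equation is dimensionally consistent.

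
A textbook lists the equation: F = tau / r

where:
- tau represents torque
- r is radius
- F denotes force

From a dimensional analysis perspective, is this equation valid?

Yes

tau (torque) has dimensions [L^2 M T^-2].
r (radius) has dimensions [L].
F (force) has dimensions [L M T^-2].

Left side: [L M T^-2]
Right side: [L M T^-2]

Both sides have the same dimensions, so the equation is dimensionally consistent.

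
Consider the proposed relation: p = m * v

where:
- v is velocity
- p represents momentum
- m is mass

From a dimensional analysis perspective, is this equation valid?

Yes

v (velocity) has dimensions [L T^-1].
p (momentum) has dimensions [L M T^-1].
m (mass) has dimensions [M].

Left side: [L M T^-1]
Right side: [L M T^-1]

Both sides have the same dimensions, so the equation is dimensionally consistent.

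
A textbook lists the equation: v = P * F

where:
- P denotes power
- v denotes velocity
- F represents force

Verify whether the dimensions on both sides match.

No

P (power) has dimensions [L^2 M T^-3].
v (velocity) has dimensions [L T^-1].
F (force) has dimensions [L M T^-2].

Left side: [L T^-1]
Right side: [L^3 M^2 T^-5]

The two sides have different dimensions, so the equation is NOT dimensionally consistent.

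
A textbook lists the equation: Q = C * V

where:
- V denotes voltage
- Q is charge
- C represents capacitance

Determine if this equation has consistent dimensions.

Yes

V (voltage) has dimensions [I^-1 L^2 M T^-3].
Q (charge) has dimensions [I T].
C (capacitance) has dimensions [I^2 L^-2 M^-1 T^4].

Left side: [I T]
Right side: [I T]

Both sides have the same dimensions, so the equation is dimensionally consistent.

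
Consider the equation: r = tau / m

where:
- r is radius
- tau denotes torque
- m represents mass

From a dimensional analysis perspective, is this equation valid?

No

r (radius) has dimensions [L].
tau (torque) has dimensions [L^2 M T^-2].
m (mass) has dimensions [M].

Left side: [L]
Right side: [L^2 T^-2]

The two sides have different dimensions, so the equation is NOT dimensionally consistent.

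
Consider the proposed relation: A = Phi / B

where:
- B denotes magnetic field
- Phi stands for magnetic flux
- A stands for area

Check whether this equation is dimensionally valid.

Yes

B (magnetic field) has dimensions [I^-1 M T^-2].
Phi (magnetic flux) has dimensions [I^-1 L^2 M T^-2].
A (area) has dimensions [L^2].

Left side: [L^2]
Right side: [L^2]

Both sides have the same dimensions, so the equation is dimensionally consistent.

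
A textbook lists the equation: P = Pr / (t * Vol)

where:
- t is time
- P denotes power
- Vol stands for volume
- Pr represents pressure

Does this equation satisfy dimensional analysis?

No

t (time) has dimensions [T].
P (power) has dimensions [L^2 M T^-3].
Vol (volume) has dimensions [L^3].
Pr (pressure) has dimensions [L^-1 M T^-2].

Left side: [L^2 M T^-3]
Right side: [L^-4 M T^-3]

The two sides have different dimensions, so the equation is NOT dimensionally consistent.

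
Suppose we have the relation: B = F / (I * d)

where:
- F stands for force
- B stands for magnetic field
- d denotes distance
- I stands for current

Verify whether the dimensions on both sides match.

Yes

F (force) has dimensions [L M T^-2].
B (magnetic field) has dimensions [I^-1 M T^-2].
d (distance) has dimensions [L].
I (current) has dimensions [I].

Left side: [I^-1 M T^-2]
Right side: [I^-1 M T^-2]

Both sides have the same dimensions, so the equation is dimensionally consistent.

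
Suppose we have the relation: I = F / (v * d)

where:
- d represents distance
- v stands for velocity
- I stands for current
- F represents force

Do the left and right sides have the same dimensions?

No

d (distance) has dimensions [L].
v (velocity) has dimensions [L T^-1].
I (current) has dimensions [I].
F (force) has dimensions [L M T^-2].

Left side: [I]
Right side: [L^-1 M T^-1]

The two sides have different dimensions, so the equation is NOT dimensionally consistent.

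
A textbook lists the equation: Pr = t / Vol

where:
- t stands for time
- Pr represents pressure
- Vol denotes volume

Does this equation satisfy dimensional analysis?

No

t (time) has dimensions [T].
Pr (pressure) has dimensions [L^-1 M T^-2].
Vol (volume) has dimensions [L^3].

Left side: [L^-1 M T^-2]
Right side: [L^-3 T]

The two sides have different dimensions, so the equation is NOT dimensionally consistent.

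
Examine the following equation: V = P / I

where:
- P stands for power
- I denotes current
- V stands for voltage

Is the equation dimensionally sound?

Yes

P (power) has dimensions [L^2 M T^-3].
I (current) has dimensions [I].
V (voltage) has dimensions [I^-1 L^2 M T^-3].

Left side: [I^-1 L^2 M T^-3]
Right side: [I^-1 L^2 M T^-3]

Both sides have the same dimensions, so the equation is dimensionally consistent.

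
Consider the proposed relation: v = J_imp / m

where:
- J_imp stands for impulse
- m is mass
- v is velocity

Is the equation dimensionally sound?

Yes

J_imp (impulse) has dimensions [L M T^-1].
m (mass) has dimensions [M].
v (velocity) has dimensions [L T^-1].

Left side: [L T^-1]
Right side: [L T^-1]

Both sides have the same dimensions, so the equation is dimensionally consistent.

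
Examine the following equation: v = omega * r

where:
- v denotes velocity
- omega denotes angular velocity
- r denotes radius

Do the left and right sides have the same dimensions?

Yes

v (velocity) has dimensions [L T^-1].
omega (angular velocity) has dimensions [T^-1].
r (radius) has dimensions [L].

Left side: [L T^-1]
Right side: [L T^-1]

Both sides have the same dimensions, so the equation is dimensionally consistent.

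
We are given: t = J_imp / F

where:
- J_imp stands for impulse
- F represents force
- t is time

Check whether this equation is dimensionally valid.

Yes

J_imp (impulse) has dimensions [L M T^-1].
F (force) has dimensions [L M T^-2].
t (time) has dimensions [T].

Left side: [T]
Right side: [T]

Both sides have the same dimensions, so the equation is dimensionally consistent.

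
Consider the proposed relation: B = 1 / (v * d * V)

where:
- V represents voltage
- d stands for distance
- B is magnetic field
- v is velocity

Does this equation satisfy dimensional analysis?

No

V (voltage) has dimensions [I^-1 L^2 M T^-3].
d (distance) has dimensions [L].
B (magnetic field) has dimensions [I^-1 M T^-2].
v (velocity) has dimensions [L T^-1].

Left side: [I^-1 M T^-2]
Right side: [I L^-4 M^-1 T^4]

The two sides have different dimensions, so the equation is NOT dimensionally consistent.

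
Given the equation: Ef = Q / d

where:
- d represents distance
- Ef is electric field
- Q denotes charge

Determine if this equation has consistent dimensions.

No

d (distance) has dimensions [L].
Ef (electric field) has dimensions [I^-1 L M T^-3].
Q (charge) has dimensions [I T].

Left side: [I^-1 L M T^-3]
Right side: [I L^-1 T]

The two sides have different dimensions, so the equation is NOT dimensionally consistent.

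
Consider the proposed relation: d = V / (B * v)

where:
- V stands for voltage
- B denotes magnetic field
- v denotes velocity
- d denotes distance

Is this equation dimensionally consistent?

Yes

V (voltage) has dimensions [I^-1 L^2 M T^-3].
B (magnetic field) has dimensions [I^-1 M T^-2].
v (velocity) has dimensions [L T^-1].
d (distance) has dimensions [L].

Left side: [L]
Right side: [L]

Both sides have the same dimensions, so the equation is dimensionally consistent.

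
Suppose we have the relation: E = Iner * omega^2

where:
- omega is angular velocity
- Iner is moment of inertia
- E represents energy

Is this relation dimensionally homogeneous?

Yes

omega (angular velocity) has dimensions [T^-1].
Iner (moment of inertia) has dimensions [L^2 M].
E (energy) has dimensions [L^2 M T^-2].

Left side: [L^2 M T^-2]
Right side: [L^2 M T^-2]

Both sides have the same dimensions, so the equation is dimensionally consistent.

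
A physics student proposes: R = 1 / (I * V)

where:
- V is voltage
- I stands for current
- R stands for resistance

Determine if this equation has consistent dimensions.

No

V (voltage) has dimensions [I^-1 L^2 M T^-3].
I (current) has dimensions [I].
R (resistance) has dimensions [I^-2 L^2 M T^-3].

Left side: [I^-2 L^2 M T^-3]
Right side: [L^-2 M^-1 T^3]

The two sides have different dimensions, so the equation is NOT dimensionally consistent.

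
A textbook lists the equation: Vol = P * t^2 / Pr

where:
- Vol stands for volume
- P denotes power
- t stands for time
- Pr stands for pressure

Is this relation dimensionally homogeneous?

No

Vol (volume) has dimensions [L^3].
P (power) has dimensions [L^2 M T^-3].
t (time) has dimensions [T].
Pr (pressure) has dimensions [L^-1 M T^-2].

Left side: [L^3]
Right side: [L^3 T]

The two sides have different dimensions, so the equation is NOT dimensionally consistent.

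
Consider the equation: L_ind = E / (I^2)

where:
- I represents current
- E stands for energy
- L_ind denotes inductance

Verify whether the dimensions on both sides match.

Yes

I (current) has dimensions [I].
E (energy) has dimensions [L^2 M T^-2].
L_ind (inductance) has dimensions [I^-2 L^2 M T^-2].

Left side: [I^-2 L^2 M T^-2]
Right side: [I^-2 L^2 M T^-2]

Both sides have the same dimensions, so the equation is dimensionally consistent.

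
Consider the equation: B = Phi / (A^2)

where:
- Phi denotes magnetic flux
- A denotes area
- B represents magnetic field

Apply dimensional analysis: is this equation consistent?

No

Phi (magnetic flux) has dimensions [I^-1 L^2 M T^-2].
A (area) has dimensions [L^2].
B (magnetic field) has dimensions [I^-1 M T^-2].

Left side: [I^-1 M T^-2]
Right side: [I^-1 L^-2 M T^-2]

The two sides have different dimensions, so the equation is NOT dimensionally consistent.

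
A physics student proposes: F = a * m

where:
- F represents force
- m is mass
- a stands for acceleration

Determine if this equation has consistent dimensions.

Yes

F (force) has dimensions [L M T^-2].
m (mass) has dimensions [M].
a (acceleration) has dimensions [L T^-2].

Left side: [L M T^-2]
Right side: [L M T^-2]

Both sides have the same dimensions, so the equation is dimensionally consistent.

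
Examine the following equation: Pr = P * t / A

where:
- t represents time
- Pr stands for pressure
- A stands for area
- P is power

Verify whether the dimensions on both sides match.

No

t (time) has dimensions [T].
Pr (pressure) has dimensions [L^-1 M T^-2].
A (area) has dimensions [L^2].
P (power) has dimensions [L^2 M T^-3].

Left side: [L^-1 M T^-2]
Right side: [M T^-2]

The two sides have different dimensions, so the equation is NOT dimensionally consistent.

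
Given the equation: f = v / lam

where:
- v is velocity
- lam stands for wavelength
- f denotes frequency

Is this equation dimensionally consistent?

Yes

v (velocity) has dimensions [L T^-1].
lam (wavelength) has dimensions [L].
f (frequency) has dimensions [T^-1].

Left side: [T^-1]
Right side: [T^-1]

Both sides have the same dimensions, so the equation is dimensionally consistent.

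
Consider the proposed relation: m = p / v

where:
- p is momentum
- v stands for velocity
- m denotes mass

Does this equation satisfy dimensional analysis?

Yes

p (momentum) has dimensions [L M T^-1].
v (velocity) has dimensions [L T^-1].
m (mass) has dimensions [M].

Left side: [M]
Right side: [M]

Both sides have the same dimensions, so the equation is dimensionally consistent.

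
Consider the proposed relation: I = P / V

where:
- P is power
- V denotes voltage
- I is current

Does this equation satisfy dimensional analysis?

Yes

P (power) has dimensions [L^2 M T^-3].
V (voltage) has dimensions [I^-1 L^2 M T^-3].
I (current) has dimensions [I].

Left side: [I]
Right side: [I]

Both sides have the same dimensions, so the equation is dimensionally consistent.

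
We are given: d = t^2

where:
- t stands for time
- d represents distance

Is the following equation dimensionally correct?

No

t (time) has dimensions [T].
d (distance) has dimensions [L].

Left side: [L]
Right side: [T^2]

The two sides have different dimensions, so the equation is NOT dimensionally consistent.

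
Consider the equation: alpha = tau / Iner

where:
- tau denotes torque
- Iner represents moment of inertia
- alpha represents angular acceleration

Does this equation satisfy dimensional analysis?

Yes

tau (torque) has dimensions [L^2 M T^-2].
Iner (moment of inertia) has dimensions [L^2 M].
alpha (angular acceleration) has dimensions [T^-2].

Left side: [T^-2]
Right side: [T^-2]

Both sides have the same dimensions, so the equation is dimensionally consistent.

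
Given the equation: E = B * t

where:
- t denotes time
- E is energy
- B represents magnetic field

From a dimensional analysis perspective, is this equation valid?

No

t (time) has dimensions [T].
E (energy) has dimensions [L^2 M T^-2].
B (magnetic field) has dimensions [I^-1 M T^-2].

Left side: [L^2 M T^-2]
Right side: [I^-1 M T^-1]

The two sides have different dimensions, so the equation is NOT dimensionally consistent.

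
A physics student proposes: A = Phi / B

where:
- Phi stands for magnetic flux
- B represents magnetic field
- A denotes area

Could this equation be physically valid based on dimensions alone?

Yes

Phi (magnetic flux) has dimensions [I^-1 L^2 M T^-2].
B (magnetic field) has dimensions [I^-1 M T^-2].
A (area) has dimensions [L^2].

Left side: [L^2]
Right side: [L^2]

Both sides have the same dimensions, so the equation is dimensionally consistent.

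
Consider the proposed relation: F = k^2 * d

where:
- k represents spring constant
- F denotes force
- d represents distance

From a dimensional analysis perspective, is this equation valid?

No

k (spring constant) has dimensions [M T^-2].
F (force) has dimensions [L M T^-2].
d (distance) has dimensions [L].

Left side: [L M T^-2]
Right side: [L M^2 T^-4]

The two sides have different dimensions, so the equation is NOT dimensionally consistent.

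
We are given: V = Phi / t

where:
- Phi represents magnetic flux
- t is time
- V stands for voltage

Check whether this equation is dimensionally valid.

Yes

Phi (magnetic flux) has dimensions [I^-1 L^2 M T^-2].
t (time) has dimensions [T].
V (voltage) has dimensions [I^-1 L^2 M T^-3].

Left side: [I^-1 L^2 M T^-3]
Right side: [I^-1 L^2 M T^-3]

Both sides have the same dimensions, so the equation is dimensionally consistent.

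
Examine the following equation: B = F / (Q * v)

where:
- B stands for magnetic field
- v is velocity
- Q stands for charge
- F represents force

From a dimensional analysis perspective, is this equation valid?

Yes

B (magnetic field) has dimensions [I^-1 M T^-2].
v (velocity) has dimensions [L T^-1].
Q (charge) has dimensions [I T].
F (force) has dimensions [L M T^-2].

Left side: [I^-1 M T^-2]
Right side: [I^-1 M T^-2]

Both sides have the same dimensions, so the equation is dimensionally consistent.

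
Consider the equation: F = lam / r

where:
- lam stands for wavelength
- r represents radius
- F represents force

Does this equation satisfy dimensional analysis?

No

lam (wavelength) has dimensions [L].
r (radius) has dimensions [L].
F (force) has dimensions [L M T^-2].

Left side: [L M T^-2]
Right side: [dimensionless]

The two sides have different dimensions, so the equation is NOT dimensionally consistent.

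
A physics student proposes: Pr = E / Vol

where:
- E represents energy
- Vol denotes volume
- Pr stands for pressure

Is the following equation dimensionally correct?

Yes

E (energy) has dimensions [L^2 M T^-2].
Vol (volume) has dimensions [L^3].
Pr (pressure) has dimensions [L^-1 M T^-2].

Left side: [L^-1 M T^-2]
Right side: [L^-1 M T^-2]

Both sides have the same dimensions, so the equation is dimensionally consistent.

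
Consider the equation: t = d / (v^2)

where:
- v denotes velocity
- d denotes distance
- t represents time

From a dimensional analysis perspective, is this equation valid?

No

v (velocity) has dimensions [L T^-1].
d (distance) has dimensions [L].
t (time) has dimensions [T].

Left side: [T]
Right side: [L^-1 T^2]

The two sides have different dimensions, so the equation is NOT dimensionally consistent.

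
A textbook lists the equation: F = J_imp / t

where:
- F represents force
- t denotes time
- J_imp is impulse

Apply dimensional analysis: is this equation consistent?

Yes

F (force) has dimensions [L M T^-2].
t (time) has dimensions [T].
J_imp (impulse) has dimensions [L M T^-1].

Left side: [L M T^-2]
Right side: [L M T^-2]

Both sides have the same dimensions, so the equation is dimensionally consistent.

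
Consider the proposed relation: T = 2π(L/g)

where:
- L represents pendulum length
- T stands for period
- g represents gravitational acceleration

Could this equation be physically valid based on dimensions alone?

No

L (pendulum length) has dimensions [L].
T (period) has dimensions [T].
g (gravitational acceleration) has dimensions [L T^-2].

Left side: [T]
Right side: [T^2]

The two sides have different dimensions, so the equation is NOT dimensionally consistent.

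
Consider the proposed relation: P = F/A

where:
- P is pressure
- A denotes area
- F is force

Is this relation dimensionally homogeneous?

Yes

P (pressure) has dimensions [L^-1 M T^-2].
A (area) has dimensions [L^2].
F (force) has dimensions [L M T^-2].

Left side: [L^-1 M T^-2]
Right side: [L^-1 M T^-2]

Both sides have the same dimensions, so the equation is dimensionally consistent.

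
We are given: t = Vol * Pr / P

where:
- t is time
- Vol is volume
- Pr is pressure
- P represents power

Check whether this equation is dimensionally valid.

Yes

t (time) has dimensions [T].
Vol (volume) has dimensions [L^3].
Pr (pressure) has dimensions [L^-1 M T^-2].
P (power) has dimensions [L^2 M T^-3].

Left side: [T]
Right side: [T]

Both sides have the same dimensions, so the equation is dimensionally consistent.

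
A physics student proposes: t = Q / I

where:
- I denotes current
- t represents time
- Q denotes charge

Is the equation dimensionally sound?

Yes

I (current) has dimensions [I].
t (time) has dimensions [T].
Q (charge) has dimensions [I T].

Left side: [T]
Right side: [T]

Both sides have the same dimensions, so the equation is dimensionally consistent.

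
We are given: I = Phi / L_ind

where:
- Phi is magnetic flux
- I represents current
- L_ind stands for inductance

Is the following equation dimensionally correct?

Yes

Phi (magnetic flux) has dimensions [I^-1 L^2 M T^-2].
I (current) has dimensions [I].
L_ind (inductance) has dimensions [I^-2 L^2 M T^-2].

Left side: [I]
Right side: [I]

Both sides have the same dimensions, so the equation is dimensionally consistent.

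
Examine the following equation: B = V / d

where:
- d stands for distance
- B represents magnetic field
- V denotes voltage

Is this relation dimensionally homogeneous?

No

d (distance) has dimensions [L].
B (magnetic field) has dimensions [I^-1 M T^-2].
V (voltage) has dimensions [I^-1 L^2 M T^-3].

Left side: [I^-1 M T^-2]
Right side: [I^-1 L M T^-3]

The two sides have different dimensions, so the equation is NOT dimensionally consistent.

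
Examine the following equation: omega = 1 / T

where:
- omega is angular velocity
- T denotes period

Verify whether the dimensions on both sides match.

Yes

omega (angular velocity) has dimensions [T^-1].
T (period) has dimensions [T].

Left side: [T^-1]
Right side: [T^-1]

Both sides have the same dimensions, so the equation is dimensionally consistent.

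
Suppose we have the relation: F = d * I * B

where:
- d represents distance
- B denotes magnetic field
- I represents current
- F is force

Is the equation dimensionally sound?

Yes

d (distance) has dimensions [L].
B (magnetic field) has dimensions [I^-1 M T^-2].
I (current) has dimensions [I].
F (force) has dimensions [L M T^-2].

Left side: [L M T^-2]
Right side: [L M T^-2]

Both sides have the same dimensions, so the equation is dimensionally consistent.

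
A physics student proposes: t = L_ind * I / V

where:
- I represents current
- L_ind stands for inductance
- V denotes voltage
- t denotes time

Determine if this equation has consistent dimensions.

Yes

I (current) has dimensions [I].
L_ind (inductance) has dimensions [I^-2 L^2 M T^-2].
V (voltage) has dimensions [I^-1 L^2 M T^-3].
t (time) has dimensions [T].

Left side: [T]
Right side: [T]

Both sides have the same dimensions, so the equation is dimensionally consistent.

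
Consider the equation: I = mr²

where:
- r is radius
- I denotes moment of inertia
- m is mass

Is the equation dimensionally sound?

Yes

r (radius) has dimensions [L].
I (moment of inertia) has dimensions [L^2 M].
m (mass) has dimensions [M].

Left side: [L^2 M]
Right side: [L^2 M]

Both sides have the same dimensions, so the equation is dimensionally consistent.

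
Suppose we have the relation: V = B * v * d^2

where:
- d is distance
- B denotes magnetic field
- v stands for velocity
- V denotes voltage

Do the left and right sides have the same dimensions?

No

d (distance) has dimensions [L].
B (magnetic field) has dimensions [I^-1 M T^-2].
v (velocity) has dimensions [L T^-1].
V (voltage) has dimensions [I^-1 L^2 M T^-3].

Left side: [I^-1 L^2 M T^-3]
Right side: [I^-1 L^3 M T^-3]

The two sides have different dimensions, so the equation is NOT dimensionally consistent.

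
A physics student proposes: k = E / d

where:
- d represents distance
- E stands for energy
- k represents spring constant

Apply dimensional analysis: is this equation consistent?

No

d (distance) has dimensions [L].
E (energy) has dimensions [L^2 M T^-2].
k (spring constant) has dimensions [M T^-2].

Left side: [M T^-2]
Right side: [L M T^-2]

The two sides have different dimensions, so the equation is NOT dimensionally consistent.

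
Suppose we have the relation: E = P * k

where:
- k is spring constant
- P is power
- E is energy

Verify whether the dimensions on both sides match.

No

k (spring constant) has dimensions [M T^-2].
P (power) has dimensions [L^2 M T^-3].
E (energy) has dimensions [L^2 M T^-2].

Left side: [L^2 M T^-2]
Right side: [L^2 M^2 T^-5]

The two sides have different dimensions, so the equation is NOT dimensionally consistent.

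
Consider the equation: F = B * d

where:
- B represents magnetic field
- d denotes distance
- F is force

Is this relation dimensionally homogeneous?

No

B (magnetic field) has dimensions [I^-1 M T^-2].
d (distance) has dimensions [L].
F (force) has dimensions [L M T^-2].

Left side: [L M T^-2]
Right side: [I^-1 L M T^-2]

The two sides have different dimensions, so the equation is NOT dimensionally consistent.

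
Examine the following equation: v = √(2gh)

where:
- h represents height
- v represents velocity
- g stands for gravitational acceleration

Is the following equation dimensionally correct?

Yes

h (height) has dimensions [L].
v (velocity) has dimensions [L T^-1].
g (gravitational acceleration) has dimensions [L T^-2].

Left side: [L T^-1]
Right side: [L T^-1]

Both sides have the same dimensions, so the equation is dimensionally consistent.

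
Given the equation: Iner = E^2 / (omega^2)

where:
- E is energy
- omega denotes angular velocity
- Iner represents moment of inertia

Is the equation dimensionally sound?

No

E (energy) has dimensions [L^2 M T^-2].
omega (angular velocity) has dimensions [T^-1].
Iner (moment of inertia) has dimensions [L^2 M].

Left side: [L^2 M]
Right side: [L^4 M^2 T^-2]

The two sides have different dimensions, so the equation is NOT dimensionally consistent.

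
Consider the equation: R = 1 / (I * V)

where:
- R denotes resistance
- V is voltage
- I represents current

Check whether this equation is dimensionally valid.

No

R (resistance) has dimensions [I^-2 L^2 M T^-3].
V (voltage) has dimensions [I^-1 L^2 M T^-3].
I (current) has dimensions [I].

Left side: [I^-2 L^2 M T^-3]
Right side: [L^-2 M^-1 T^3]

The two sides have different dimensions, so the equation is NOT dimensionally consistent.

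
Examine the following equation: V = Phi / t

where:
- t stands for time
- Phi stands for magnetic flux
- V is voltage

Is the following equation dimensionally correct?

Yes

t (time) has dimensions [T].
Phi (magnetic flux) has dimensions [I^-1 L^2 M T^-2].
V (voltage) has dimensions [I^-1 L^2 M T^-3].

Left side: [I^-1 L^2 M T^-3]
Right side: [I^-1 L^2 M T^-3]

Both sides have the same dimensions, so the equation is dimensionally consistent.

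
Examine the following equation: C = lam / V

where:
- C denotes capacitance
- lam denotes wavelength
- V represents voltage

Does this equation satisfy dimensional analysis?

No

C (capacitance) has dimensions [I^2 L^-2 M^-1 T^4].
lam (wavelength) has dimensions [L].
V (voltage) has dimensions [I^-1 L^2 M T^-3].

Left side: [I^2 L^-2 M^-1 T^4]
Right side: [I L^-1 M^-1 T^3]

The two sides have different dimensions, so the equation is NOT dimensionally consistent.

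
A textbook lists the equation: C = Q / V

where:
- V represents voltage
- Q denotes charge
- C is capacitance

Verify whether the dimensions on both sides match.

Yes

V (voltage) has dimensions [I^-1 L^2 M T^-3].
Q (charge) has dimensions [I T].
C (capacitance) has dimensions [I^2 L^-2 M^-1 T^4].

Left side: [I^2 L^-2 M^-1 T^4]
Right side: [I^2 L^-2 M^-1 T^4]

Both sides have the same dimensions, so the equation is dimensionally consistent.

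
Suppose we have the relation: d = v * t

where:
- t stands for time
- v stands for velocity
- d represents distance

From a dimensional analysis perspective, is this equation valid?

Yes

t (time) has dimensions [T].
v (velocity) has dimensions [L T^-1].
d (distance) has dimensions [L].

Left side: [L]
Right side: [L]

Both sides have the same dimensions, so the equation is dimensionally consistent.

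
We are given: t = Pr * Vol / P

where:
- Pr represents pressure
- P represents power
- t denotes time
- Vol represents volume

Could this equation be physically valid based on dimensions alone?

Yes

Pr (pressure) has dimensions [L^-1 M T^-2].
P (power) has dimensions [L^2 M T^-3].
t (time) has dimensions [T].
Vol (volume) has dimensions [L^3].

Left side: [T]
Right side: [T]

Both sides have the same dimensions, so the equation is dimensionally consistent.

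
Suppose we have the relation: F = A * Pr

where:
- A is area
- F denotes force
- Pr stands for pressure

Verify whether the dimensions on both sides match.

Yes

A (area) has dimensions [L^2].
F (force) has dimensions [L M T^-2].
Pr (pressure) has dimensions [L^-1 M T^-2].

Left side: [L M T^-2]
Right side: [L M T^-2]

Both sides have the same dimensions, so the equation is dimensionally consistent.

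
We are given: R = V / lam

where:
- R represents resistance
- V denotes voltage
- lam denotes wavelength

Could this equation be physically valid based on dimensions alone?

No

R (resistance) has dimensions [I^-2 L^2 M T^-3].
V (voltage) has dimensions [I^-1 L^2 M T^-3].
lam (wavelength) has dimensions [L].

Left side: [I^-2 L^2 M T^-3]
Right side: [I^-1 L M T^-3]

The two sides have different dimensions, so the equation is NOT dimensionally consistent.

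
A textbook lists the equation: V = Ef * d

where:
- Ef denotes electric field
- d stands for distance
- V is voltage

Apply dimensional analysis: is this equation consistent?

Yes

Ef (electric field) has dimensions [I^-1 L M T^-3].
d (distance) has dimensions [L].
V (voltage) has dimensions [I^-1 L^2 M T^-3].

Left side: [I^-1 L^2 M T^-3]
Right side: [I^-1 L^2 M T^-3]

Both sides have the same dimensions, so the equation is dimensionally consistent.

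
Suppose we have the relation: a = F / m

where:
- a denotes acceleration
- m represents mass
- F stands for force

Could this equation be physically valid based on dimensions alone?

Yes

a (acceleration) has dimensions [L T^-2].
m (mass) has dimensions [M].
F (force) has dimensions [L M T^-2].

Left side: [L T^-2]
Right side: [L T^-2]

Both sides have the same dimensions, so the equation is dimensionally consistent.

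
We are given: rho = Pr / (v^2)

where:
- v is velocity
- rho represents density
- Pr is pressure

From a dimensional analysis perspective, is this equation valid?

Yes

v (velocity) has dimensions [L T^-1].
rho (density) has dimensions [L^-3 M].
Pr (pressure) has dimensions [L^-1 M T^-2].

Left side: [L^-3 M]
Right side: [L^-3 M]

Both sides have the same dimensions, so the equation is dimensionally consistent.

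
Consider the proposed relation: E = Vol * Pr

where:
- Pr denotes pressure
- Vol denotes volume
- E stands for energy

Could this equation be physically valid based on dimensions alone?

Yes

Pr (pressure) has dimensions [L^-1 M T^-2].
Vol (volume) has dimensions [L^3].
E (energy) has dimensions [L^2 M T^-2].

Left side: [L^2 M T^-2]
Right side: [L^2 M T^-2]

Both sides have the same dimensions, so the equation is dimensionally consistent.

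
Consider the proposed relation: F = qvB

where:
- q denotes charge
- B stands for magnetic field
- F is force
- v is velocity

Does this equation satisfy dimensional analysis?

Yes

q (charge) has dimensions [I T].
B (magnetic field) has dimensions [I^-1 M T^-2].
F (force) has dimensions [L M T^-2].
v (velocity) has dimensions [L T^-1].

Left side: [L M T^-2]
Right side: [L M T^-2]

Both sides have the same dimensions, so the equation is dimensionally consistent.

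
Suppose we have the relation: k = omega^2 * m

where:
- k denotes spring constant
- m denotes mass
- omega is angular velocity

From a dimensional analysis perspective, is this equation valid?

Yes

k (spring constant) has dimensions [M T^-2].
m (mass) has dimensions [M].
omega (angular velocity) has dimensions [T^-1].

Left side: [M T^-2]
Right side: [M T^-2]

Both sides have the same dimensions, so the equation is dimensionally consistent.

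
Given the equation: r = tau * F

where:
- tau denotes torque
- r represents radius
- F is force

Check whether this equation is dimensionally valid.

No

tau (torque) has dimensions [L^2 M T^-2].
r (radius) has dimensions [L].
F (force) has dimensions [L M T^-2].

Left side: [L]
Right side: [L^3 M^2 T^-4]

The two sides have different dimensions, so the equation is NOT dimensionally consistent.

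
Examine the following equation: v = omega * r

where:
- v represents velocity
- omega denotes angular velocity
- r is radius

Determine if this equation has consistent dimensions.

Yes

v (velocity) has dimensions [L T^-1].
omega (angular velocity) has dimensions [T^-1].
r (radius) has dimensions [L].

Left side: [L T^-1]
Right side: [L T^-1]

Both sides have the same dimensions, so the equation is dimensionally consistent.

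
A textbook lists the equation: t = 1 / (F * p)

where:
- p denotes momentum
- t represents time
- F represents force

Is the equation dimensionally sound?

No

p (momentum) has dimensions [L M T^-1].
t (time) has dimensions [T].
F (force) has dimensions [L M T^-2].

Left side: [T]
Right side: [L^-2 M^-2 T^3]

The two sides have different dimensions, so the equation is NOT dimensionally consistent.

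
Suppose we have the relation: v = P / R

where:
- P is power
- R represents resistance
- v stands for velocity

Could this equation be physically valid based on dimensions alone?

No

P (power) has dimensions [L^2 M T^-3].
R (resistance) has dimensions [I^-2 L^2 M T^-3].
v (velocity) has dimensions [L T^-1].

Left side: [L T^-1]
Right side: [I^2]

The two sides have different dimensions, so the equation is NOT dimensionally consistent.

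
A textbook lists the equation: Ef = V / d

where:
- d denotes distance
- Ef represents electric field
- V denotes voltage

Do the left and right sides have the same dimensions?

Yes

d (distance) has dimensions [L].
Ef (electric field) has dimensions [I^-1 L M T^-3].
V (voltage) has dimensions [I^-1 L^2 M T^-3].

Left side: [I^-1 L M T^-3]
Right side: [I^-1 L M T^-3]

Both sides have the same dimensions, so the equation is dimensionally consistent.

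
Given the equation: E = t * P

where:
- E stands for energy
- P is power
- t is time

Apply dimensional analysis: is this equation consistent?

Yes

E (energy) has dimensions [L^2 M T^-2].
P (power) has dimensions [L^2 M T^-3].
t (time) has dimensions [T].

Left side: [L^2 M T^-2]
Right side: [L^2 M T^-2]

Both sides have the same dimensions, so the equation is dimensionally consistent.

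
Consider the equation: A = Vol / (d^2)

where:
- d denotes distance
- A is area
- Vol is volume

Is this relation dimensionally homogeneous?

No

d (distance) has dimensions [L].
A (area) has dimensions [L^2].
Vol (volume) has dimensions [L^3].

Left side: [L^2]
Right side: [L]

The two sides have different dimensions, so the equation is NOT dimensionally consistent.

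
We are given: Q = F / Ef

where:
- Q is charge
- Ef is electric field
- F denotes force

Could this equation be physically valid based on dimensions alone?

Yes

Q (charge) has dimensions [I T].
Ef (electric field) has dimensions [I^-1 L M T^-3].
F (force) has dimensions [L M T^-2].

Left side: [I T]
Right side: [I T]

Both sides have the same dimensions, so the equation is dimensionally consistent.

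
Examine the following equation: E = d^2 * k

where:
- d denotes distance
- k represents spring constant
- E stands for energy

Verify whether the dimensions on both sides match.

Yes

d (distance) has dimensions [L].
k (spring constant) has dimensions [M T^-2].
E (energy) has dimensions [L^2 M T^-2].

Left side: [L^2 M T^-2]
Right side: [L^2 M T^-2]

Both sides have the same dimensions, so the equation is dimensionally consistent.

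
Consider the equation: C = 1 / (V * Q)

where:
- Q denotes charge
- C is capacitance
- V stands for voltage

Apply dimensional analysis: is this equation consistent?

No

Q (charge) has dimensions [I T].
C (capacitance) has dimensions [I^2 L^-2 M^-1 T^4].
V (voltage) has dimensions [I^-1 L^2 M T^-3].

Left side: [I^2 L^-2 M^-1 T^4]
Right side: [L^-2 M^-1 T^2]

The two sides have different dimensions, so the equation is NOT dimensionally consistent.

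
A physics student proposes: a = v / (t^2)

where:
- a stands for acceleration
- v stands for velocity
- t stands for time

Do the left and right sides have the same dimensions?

No

a (acceleration) has dimensions [L T^-2].
v (velocity) has dimensions [L T^-1].
t (time) has dimensions [T].

Left side: [L T^-2]
Right side: [L T^-3]

The two sides have different dimensions, so the equation is NOT dimensionally consistent.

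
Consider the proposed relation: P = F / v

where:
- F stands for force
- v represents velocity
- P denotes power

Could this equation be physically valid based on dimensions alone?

No

F (force) has dimensions [L M T^-2].
v (velocity) has dimensions [L T^-1].
P (power) has dimensions [L^2 M T^-3].

Left side: [L^2 M T^-3]
Right side: [M T^-1]

The two sides have different dimensions, so the equation is NOT dimensionally consistent.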